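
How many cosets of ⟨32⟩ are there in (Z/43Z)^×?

3

By Lagrange's theorem, ord_43(32) divides φ(43) = 43 − 1 = 42 = 2 · 3 · 7.
Divisors of 42: 1, 2, 3, 6, 7, 14, 21, 42.
Test each divisor d:
32^1 ≡ 32 (mod 43)
32^2 ≡ 35 (mod 43)
32^3 ≡ 2 (mod 43)
32^6 ≡ 4 (mod 43)
32^7 ≡ 42 (mod 43)
32^14 ≡ 1 (mod 43) ✓
Thus |⟨32⟩| = ord(32) = 14.
The index is φ(43) / ord(32) = 42 / 14 = 3.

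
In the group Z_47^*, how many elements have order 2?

1

φ(47) = 47 − 1 = 46 = 2 · 23.
In a cyclic group of order 46, there are φ(d) elements of order d for each divisor d of 46, and zero for non-divisors.
2 | 46, and φ(2) = 2 − 1 = 1.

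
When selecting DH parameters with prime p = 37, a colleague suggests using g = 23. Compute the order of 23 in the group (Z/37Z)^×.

By Lagrange's theorem, ord_37(23) divides φ(37) = 37 − 1 = 36 = 2^2 · 3^2.
Divisors of 36: 1, 2, 3, 4, 6, 9, 12, 18, 36.
Test each divisor d:
23^1 ≡ 23 (mod 37)
23^2 ≡ 11 (mod 37)
23^3 ≡ 31 (mod 37)
23^4 ≡ 10 (mod 37)
23^6 ≡ 36 (mod 37)
23^9 ≡ 6 (mod 37)
23^12 ≡ 1 (mod 37) ✓
Hence ord(23) = 12.

12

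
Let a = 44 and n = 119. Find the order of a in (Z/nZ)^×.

By Lagrange's theorem, ord_119(44) divides φ(119) = φ(7·17) = (7−1)·(17−1) = 6·16 = 96 = 2^5 · 3.
Divisors of 96: 1, 2, 3, 4, 6, 8, 12, 16, 24, 32, 48, 96.
Compute 44^d (mod 119) for the divisors d until we hit 1:
44^1 ≡ 44 (mod 119)
44^2 ≡ 32 (mod 119)
44^3 ≡ 99 (mod 119)
44^4 ≡ 72 (mod 119)
44^6 ≡ 43 (mod 119)
44^8 ≡ 67 (mod 119)
44^12 ≡ 64 (mod 119)
44^16 ≡ 86 (mod 119)
44^24 ≡ 50 (mod 119)
44^32 ≡ 18 (mod 119)
44^48 ≡ 1 (mod 119) ✓
Therefore the multiplicative order of 44 modulo 119 is 48.

48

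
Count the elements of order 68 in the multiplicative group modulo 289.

32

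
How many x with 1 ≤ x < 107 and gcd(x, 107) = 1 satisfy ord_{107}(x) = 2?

φ(107) = 107 − 1 = 106 = 2 · 53.
In a cyclic group of order 106, there are φ(d) elements of order d for each divisor d of 106, and zero for non-divisors.
2 | 106, and φ(2) = 2 − 1 = 1.

1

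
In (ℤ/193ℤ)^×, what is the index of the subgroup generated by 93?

2

By Lagrange's theorem, ord_193(93) divides φ(193) = 193 − 1 = 192 = 2^6 · 3.
Divisors of 192: 1, 2, 3, 4, 6, 8, 12, 16, 24, 32, 48, 64, 96, 192.
Test each divisor d:
93^1 ≡ 93 (mod 193)
93^2 ≡ 157 (mod 193)
93^3 ≡ 126 (mod 193)
93^4 ≡ 138 (mod 193)
93^6 ≡ 50 (mod 193)
93^8 ≡ 130 (mod 193)
93^12 ≡ 184 (mod 193)
93^16 ≡ 109 (mod 193)
93^24 ≡ 81 (mod 193)
93^32 ≡ 108 (mod 193)
93^48 ≡ 192 (mod 193)
93^64 ≡ 84 (mod 193)
93^96 ≡ 1 (mod 193) ✓
The order of 93 is 96, so the subgroup it generates has 96 elements.
The index is φ(193) / ord(93) = 192 / 96 = 2.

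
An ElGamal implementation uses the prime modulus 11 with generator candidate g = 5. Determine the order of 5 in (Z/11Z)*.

Since 5 ∈ (Z/11Z)^×, its order divides φ(11) = 11 − 1 = 10 = 2 · 5.
Divisors of 10: 1, 2, 5, 10.
Test each divisor d:
5^1 ≡ 5 (mod 11)
5^2 ≡ 3 (mod 11)
5^5 ≡ 1 (mod 11) ✓
The smallest such exponent is 5, so the order of 5 is 5.

5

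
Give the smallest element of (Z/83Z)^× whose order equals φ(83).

2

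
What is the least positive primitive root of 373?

2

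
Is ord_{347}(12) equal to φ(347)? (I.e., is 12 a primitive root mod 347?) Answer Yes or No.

No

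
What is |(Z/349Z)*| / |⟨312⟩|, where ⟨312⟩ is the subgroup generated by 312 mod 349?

Since 312 ∈ (Z/349Z)^×, its order divides φ(349) = 349 − 1 = 348 = 2^2 · 3 · 29.
Divisors of 348: 1, 2, 3, 4, 6, 12, 29, 58, 87, 116, 174, 348.
Compute 312^d (mod 349) for the divisors d until we hit 1:
312^1 ≡ 312
312^2 ≡ 322
312^3 ≡ 301
312^4 ≡ 31
312^6 ≡ 210
312^12 ≡ 126
312^29 ≡ 1
The order of 312 is 29, so the subgroup it generates has 29 elements.
The index is φ(349) / ord(312) = 348 / 29 = 12.

12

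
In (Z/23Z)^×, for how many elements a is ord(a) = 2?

1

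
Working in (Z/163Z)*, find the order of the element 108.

162

ord(108) | φ(163) = 163 − 1 = 162 = 2 · 3^4.
Divisors of 162: 1, 2, 3, 6, 9, 18, 27, 54, 81, 162.
Test each divisor d:
108^1 ≡ 108 (mod 163)
108^2 ≡ 91 (mod 163)
108^3 ≡ 48 (mod 163)
108^6 ≡ 22 (mod 163)
108^9 ≡ 78 (mod 163)
108^18 ≡ 53 (mod 163)
108^27 ≡ 59 (mod 163)
108^54 ≡ 58 (mod 163)
108^81 ≡ 162 (mod 163)
108^162 ≡ 1 (mod 163) ✓
Hence ord(108) = 162.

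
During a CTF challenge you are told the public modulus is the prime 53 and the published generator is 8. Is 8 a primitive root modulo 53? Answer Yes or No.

φ(53) = 53 − 1 = 52 = 2^2 · 13.
It suffices to check that the order of 8 is not a proper divisor of 52: compute 8^(52/q) for q ∈ {2, 13}.
8^26 ≡ 52 (mod 53)  [q = 2: ≢ 1 ✓]
8^4 ≡ 15 (mod 53)  [q = 13: ≢ 1 ✓]
None equal 1, so ord_53(8) = 52: 8 is a primitive root.

Yes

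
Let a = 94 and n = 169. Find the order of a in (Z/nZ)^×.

39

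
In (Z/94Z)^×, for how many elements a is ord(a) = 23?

22

φ(94) = φ(2)·φ(47) = 1·46 = 46 = 2 · 23.
(Z/94Z)^× is cyclic (|G| = 46); a cyclic group of order m has exactly φ(d) elements of each order d | m, and none otherwise.
23 | 46, and φ(23) = 23 − 1 = 22.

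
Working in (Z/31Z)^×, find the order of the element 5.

By Lagrange's theorem, ord_31(5) divides φ(31) = 31 − 1 = 30 = 2 · 3 · 5.
Divisors of 30: 1, 2, 3, 5, 6, 10, 15, 30.
Evaluate successive powers at the divisors of 30:
5^1 ≡ 5 (mod 31)
5^2 ≡ 25 (mod 31)
5^3 ≡ 1 (mod 31) ✓
Therefore the multiplicative order of 5 modulo 31 is 3.

3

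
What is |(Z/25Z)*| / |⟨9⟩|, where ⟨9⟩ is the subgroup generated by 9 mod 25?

2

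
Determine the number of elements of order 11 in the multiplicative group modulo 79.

0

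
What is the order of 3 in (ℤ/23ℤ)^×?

11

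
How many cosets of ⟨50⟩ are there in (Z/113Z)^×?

By Lagrange's theorem, ord_113(50) divides φ(113) = 113 − 1 = 112 = 2^4 · 7.
Divisors of 112: 1, 2, 4, 7, 8, 14, 16, 28, 56, 112.
Evaluate successive powers at the divisors of 112:
50^1 ≡ 50 (mod 113)
50^2 ≡ 14 (mod 113)
50^4 ≡ 83 (mod 113)
50^7 ≡ 18 (mod 113)
50^8 ≡ 109 (mod 113)
50^14 ≡ 98 (mod 113)
50^16 ≡ 16 (mod 113)
50^28 ≡ 112 (mod 113)
50^56 ≡ 1 (mod 113) ✓
The order of 50 is 56, so the subgroup it generates has 56 elements.
Index = |(Z/113Z)^×| / |⟨50⟩| = 112 / 56 = 2.

2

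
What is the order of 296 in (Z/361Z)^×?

ord(296) | φ(361) = φ(19^2) = 19·(19−1) = 342 = 2 · 3^2 · 19.
Divisors of 342: 1, 2, 3, 6, 9, 18, 19, 38, 57, 114, 171, 342.
Evaluate successive powers at the divisors of 342:
296^1 ≡ 296 (mod 361)
296^2 ≡ 254 (mod 361)
296^3 ≡ 96 (mod 361)
296^6 ≡ 191 (mod 361)
296^9 ≡ 286 (mod 361)
296^18 ≡ 210 (mod 361)
296^19 ≡ 68 (mod 361)
296^38 ≡ 292 (mod 361)
296^57 ≡ 1 (mod 361) ✓
The smallest such exponent is 57, so the order of 296 is 57.

57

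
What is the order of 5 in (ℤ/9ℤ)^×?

6

Since 5 ∈ (Z/9Z)^×, its order divides φ(9) = φ(3^2) = 3·(3−1) = 6 = 2 · 3.
Divisors of 6: 1, 2, 3, 6.
Test each divisor d:
5^1 ≡ 5
5^2 ≡ 7
5^3 ≡ 8
5^6 ≡ 1
So ord_9(5) = 6.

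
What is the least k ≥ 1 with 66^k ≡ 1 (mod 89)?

88

ord(66) | φ(89) = 89 − 1 = 88 = 2^3 · 11.
Divisors of 88: 1, 2, 4, 8, 11, 22, 44, 88.
Test each divisor d:
66^1 ≡ 66 (mod 89)
66^2 ≡ 84 (mod 89)
66^4 ≡ 25 (mod 89)
66^8 ≡ 2 (mod 89)
66^11 ≡ 52 (mod 89)
66^22 ≡ 34 (mod 89)
66^44 ≡ 88 (mod 89)
66^88 ≡ 1 (mod 89) ✓
Therefore the multiplicative order of 66 modulo 89 is 88.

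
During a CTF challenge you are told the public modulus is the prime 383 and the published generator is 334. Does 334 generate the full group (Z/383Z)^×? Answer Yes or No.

φ(383) = 383 − 1 = 382 = 2 · 191.
It suffices to check that the order of 334 is not a proper divisor of 382: compute 334^(382/q) for q ∈ {2, 191}.
334^191 ≡ 382 (mod 383)  [q = 2: ≢ 1 ✓]
334^2 ≡ 103 (mod 383)  [q = 191: ≢ 1 ✓]
Every test exponent gives a nontrivial residue, hence 334 generates the full group.

Yes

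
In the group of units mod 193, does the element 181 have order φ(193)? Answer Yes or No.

φ(193) = 193 − 1 = 192 = 2^6 · 3.
Test 181^(192/q) mod 193 for each prime factor q of 192:
181^96 ≡ 1 (mod 193)  [q = 2: ≡ 1 ✗]
181^64 ≡ 108 (mod 193)  [q = 3: ≢ 1 ✓]
181^96 ≡ 1 shows ord(181) | 96, strictly less than φ(193); not a primitive root.

No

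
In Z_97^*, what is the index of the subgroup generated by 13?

Since 13 ∈ (Z/97Z)^×, its order divides φ(97) = 97 − 1 = 96 = 2^5 · 3.
Divisors of 96: 1, 2, 3, 4, 6, 8, 12, 16, 24, 32, 48, 96.
Check 13^d mod 97 for each divisor in increasing order:
13^1 ≡ 13
13^2 ≡ 72
13^3 ≡ 63
13^4 ≡ 43
13^6 ≡ 89
13^8 ≡ 6
13^12 ≡ 64
13^16 ≡ 36
13^24 ≡ 22
13^32 ≡ 35
13^48 ≡ 96
13^96 ≡ 1
The order of 13 is 96, so the subgroup it generates has 96 elements.
The index is φ(97) / ord(13) = 96 / 96 = 1.

1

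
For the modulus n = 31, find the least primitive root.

3

φ(31) = 31 − 1 = 30 = 2 · 3 · 5.
g is a primitive root iff g^(30/q) ≢ 1 (mod 31) for each prime q ∈ {2, 3, 5}.
g = 2: 2^15 ≡ 1 — hits 1, so not a primitive root.
g = 3: 3^15 ≡ 30; 3^10 ≡ 25; 3^6 ≡ 16 — none is 1, so 3 is a primitive root.
The smallest primitive root modulo 31 is 3.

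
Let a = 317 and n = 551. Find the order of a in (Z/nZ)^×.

252

Since 317 ∈ (Z/551Z)^×, its order divides φ(551) = φ(19·29) = (19−1)·(29−1) = 18·28 = 504 = 2^3 · 3^2 · 7.
Divisors of 504: 1, 2, 3, 4, 6, 7, 8, 9, 12, 14, 18, 21, 24, 28, 36, 42, 56, 63, 72, 84, 126, 168, 252, 504.
Compute 317^d (mod 551) for the divisors d until we hit 1:
317^1 ≡ 317 (mod 551)
317^2 ≡ 207 (mod 551)
317^3 ≡ 50 (mod 551)
317^4 ≡ 422 (mod 551)
317^6 ≡ 296 (mod 551)
317^7 ≡ 162 (mod 551)
317^8 ≡ 111 (mod 551)
317^9 ≡ 474 (mod 551)
317^12 ≡ 7 (mod 551)
317^14 ≡ 347 (mod 551)
317^18 ≡ 419 (mod 551)
317^21 ≡ 12 (mod 551)
317^24 ≡ 49 (mod 551)
317^28 ≡ 291 (mod 551)
317^36 ≡ 343 (mod 551)
317^42 ≡ 144 (mod 551)
317^56 ≡ 378 (mod 551)
317^63 ≡ 75 (mod 551)
317^72 ≡ 286 (mod 551)
317^84 ≡ 349 (mod 551)
317^126 ≡ 115 (mod 551)
317^168 ≡ 30 (mod 551)
317^252 ≡ 1 (mod 551) ✓
Therefore the multiplicative order of 317 modulo 551 is 252.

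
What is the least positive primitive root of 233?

φ(233) = 233 − 1 = 232 = 2^3 · 29.
g is a primitive root iff g^(232/q) ≢ 1 (mod 233) for each prime q ∈ {2, 29}.
g = 2: 2^116 ≡ 1 — hits 1, so not a primitive root.
g = 3: 3^116 ≡ 232; 3^8 ≡ 37 — none is 1, so 3 is a primitive root.
The smallest primitive root modulo 233 is 3.

3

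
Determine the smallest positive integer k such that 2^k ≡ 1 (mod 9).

6

The order of 2 must divide φ(9) = φ(3^2) = 3·(3−1) = 6 = 2 · 3.
Divisors of 6: 1, 2, 3, 6.
Test each divisor d:
2^1 ≡ 2 (mod 9)
2^2 ≡ 4 (mod 9)
2^3 ≡ 8 (mod 9)
2^6 ≡ 1 (mod 9) ✓
The smallest such exponent is 6, so the order of 2 is 6.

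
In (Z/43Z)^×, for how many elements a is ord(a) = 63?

0

φ(43) = 43 − 1 = 42 = 2 · 3 · 7.
Since (Z/43Z)^× is cyclic of order 42, the number of elements of order d is φ(d) when d | 42 and 0 otherwise.
63 does not divide 42, so no element of (Z/43Z)^× has order 63.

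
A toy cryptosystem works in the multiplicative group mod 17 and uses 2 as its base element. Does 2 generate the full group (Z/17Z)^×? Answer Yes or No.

No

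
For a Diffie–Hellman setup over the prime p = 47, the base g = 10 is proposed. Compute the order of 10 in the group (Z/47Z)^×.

46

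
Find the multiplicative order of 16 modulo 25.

5

ord(16) | φ(25) = φ(5^2) = 5·(5−1) = 20 = 2^2 · 5.
Divisors of 20: 1, 2, 4, 5, 10, 20.
Compute 16^d (mod 25) for the divisors d until we hit 1:
16^1 ≡ 16
16^2 ≡ 6
16^4 ≡ 11
16^5 ≡ 1
Therefore the multiplicative order of 16 modulo 25 is 5.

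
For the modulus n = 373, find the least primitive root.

2

φ(373) = 373 − 1 = 372 = 2^2 · 3 · 31.
g is a primitive root iff g^(372/q) ≢ 1 (mod 373) for each prime q ∈ {2, 3, 31}.
g = 2: 2^186 ≡ 372; 2^124 ≡ 284; 2^12 ≡ 366 — none is 1, so 2 is a primitive root.
The smallest primitive root modulo 373 is 2.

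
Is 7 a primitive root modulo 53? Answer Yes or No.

No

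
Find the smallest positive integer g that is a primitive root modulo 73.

5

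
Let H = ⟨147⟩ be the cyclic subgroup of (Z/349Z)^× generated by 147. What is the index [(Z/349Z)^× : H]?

4

By Lagrange's theorem, ord_349(147) divides φ(349) = 349 − 1 = 348 = 2^2 · 3 · 29.
Divisors of 348: 1, 2, 3, 4, 6, 12, 29, 58, 87, 116, 174, 348.
Compute 147^d (mod 349) for the divisors d until we hit 1:
147^1 ≡ 147 (mod 349)
147^2 ≡ 320 (mod 349)
147^3 ≡ 274 (mod 349)
147^4 ≡ 143 (mod 349)
147^6 ≡ 41 (mod 349)
147^12 ≡ 285 (mod 349)
147^29 ≡ 226 (mod 349)
147^58 ≡ 122 (mod 349)
147^87 ≡ 1 (mod 349) ✓
Thus |⟨147⟩| = ord(147) = 87.
The index is φ(349) / ord(147) = 348 / 87 = 4.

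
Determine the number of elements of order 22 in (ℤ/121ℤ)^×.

φ(121) = φ(11^2) = 11·(11−1) = 110 = 2 · 5 · 11.
Since (Z/121Z)^× is cyclic of order 110, the number of elements of order d is φ(d) when d | 110 and 0 otherwise.
22 = 2 · 11 divides 110, and φ(22) = 10.

10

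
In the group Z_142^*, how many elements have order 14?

6

φ(142) = φ(2)·φ(71) = 1·70 = 70 = 2 · 5 · 7.
In a cyclic group of order 70, there are φ(d) elements of order d for each divisor d of 70, and zero for non-divisors.
14 = 2 · 7 divides 70, and φ(14) = 6.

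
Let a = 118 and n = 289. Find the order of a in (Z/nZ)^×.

34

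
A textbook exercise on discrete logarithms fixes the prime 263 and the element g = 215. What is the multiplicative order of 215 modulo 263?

The order of 215 must divide φ(263) = 263 − 1 = 262 = 2 · 131.
Divisors of 262: 1, 2, 131, 262.
Test each divisor d:
215^1 ≡ 215 (mod 263)
215^2 ≡ 200 (mod 263)
215^131 ≡ 262 (mod 263)
215^262 ≡ 1 (mod 263) ✓
Therefore the multiplicative order of 215 modulo 263 is 262.

262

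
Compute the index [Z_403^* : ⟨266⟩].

By Lagrange's theorem, ord_403(266) divides φ(403) = φ(13·31) = (13−1)·(31−1) = 12·30 = 360 = 2^3 · 3^2 · 5.
Divisors of 360: 1, 2, 3, 4, 5, 6, 8, 9, 10, 12, 15, 18, 20, 24, 30, 36, 40, 45, 60, 72, 90, 120, 180, 360.
Compute 266^d (mod 403) for the divisors d until we hit 1:
266^1 ≡ 266 (mod 403)
266^2 ≡ 231 (mod 403)
266^3 ≡ 190 (mod 403)
266^4 ≡ 165 (mod 403)
266^5 ≡ 366 (mod 403)
266^6 ≡ 233 (mod 403)
266^8 ≡ 224 (mod 403)
266^9 ≡ 343 (mod 403)
266^10 ≡ 160 (mod 403)
266^12 ≡ 287 (mod 403)
266^15 ≡ 125 (mod 403)
266^18 ≡ 376 (mod 403)
266^20 ≡ 211 (mod 403)
266^24 ≡ 157 (mod 403)
266^30 ≡ 311 (mod 403)
266^36 ≡ 326 (mod 403)
266^40 ≡ 191 (mod 403)
266^45 ≡ 187 (mod 403)
266^60 ≡ 1 (mod 403) ✓
So ord_403(266) = 60, hence |⟨266⟩| = 60.
[(Z/403Z)^× : ⟨266⟩] = 360/60 = 6.

6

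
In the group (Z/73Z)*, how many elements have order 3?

2

φ(73) = 73 − 1 = 72 = 2^3 · 3^2.
Since (Z/73Z)^× is cyclic of order 72, the number of elements of order d is φ(d) when d | 72 and 0 otherwise.
3 | 72, and φ(3) = 3 − 1 = 2.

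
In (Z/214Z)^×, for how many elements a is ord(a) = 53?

52

φ(214) = φ(2)·φ(107) = 1·106 = 106 = 2 · 53.
Since (Z/214Z)^× is cyclic of order 106, the number of elements of order d is φ(d) when d | 106 and 0 otherwise.
53 | 106, and φ(53) = 53 − 1 = 52.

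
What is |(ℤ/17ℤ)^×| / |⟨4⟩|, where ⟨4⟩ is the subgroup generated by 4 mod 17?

4

By Lagrange's theorem, ord_17(4) divides φ(17) = 17 − 1 = 16 = 2^4.
Divisors of 16: 1, 2, 4, 8, 16.
Test each divisor d:
4^1 ≡ 4 (mod 17)
4^2 ≡ 16 (mod 17)
4^4 ≡ 1 (mod 17) ✓
The order of 4 is 4, so the subgroup it generates has 4 elements.
[(Z/17Z)^× : ⟨4⟩] = 16/4 = 4.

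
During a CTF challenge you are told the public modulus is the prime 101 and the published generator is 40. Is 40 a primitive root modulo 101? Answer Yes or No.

Yes

φ(101) = 101 − 1 = 100 = 2^2 · 5^2.
Test 40^(100/q) mod 101 for each prime factor q of 100:
40^50 ≡ 100 (mod 101)  [q = 2: ≢ 1 ✓]
40^20 ≡ 36 (mod 101)  [q = 5: ≢ 1 ✓]
All checks pass, so 40 has order 100 and is a primitive root modulo 101.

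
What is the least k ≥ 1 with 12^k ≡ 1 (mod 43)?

The order of 12 must divide φ(43) = 43 − 1 = 42 = 2 · 3 · 7.
Divisors of 42: 1, 2, 3, 6, 7, 14, 21, 42.
Check 12^d mod 43 for each divisor in increasing order:
12^1 ≡ 12 (mod 43)
12^2 ≡ 15 (mod 43)
12^3 ≡ 8 (mod 43)
12^6 ≡ 21 (mod 43)
12^7 ≡ 37 (mod 43)
12^14 ≡ 36 (mod 43)
12^21 ≡ 42 (mod 43)
12^42 ≡ 1 (mod 43) ✓
Therefore the multiplicative order of 12 modulo 43 is 42.

42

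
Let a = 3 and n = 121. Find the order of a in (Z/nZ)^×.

5

ord(3) | φ(121) = φ(11^2) = 11·(11−1) = 110 = 2 · 5 · 11.
Divisors of 110: 1, 2, 5, 10, 11, 22, 55, 110.
Check 3^d mod 121 for each divisor in increasing order:
3^1 ≡ 3 (mod 121)
3^2 ≡ 9 (mod 121)
3^5 ≡ 1 (mod 121) ✓
The smallest such exponent is 5, so the order of 3 is 5.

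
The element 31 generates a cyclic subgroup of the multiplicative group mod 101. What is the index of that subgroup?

ord(31) | φ(101) = 101 − 1 = 100 = 2^2 · 5^2.
Divisors of 100: 1, 2, 4, 5, 10, 20, 25, 50, 100.
Evaluate successive powers at the divisors of 100:
31^1 ≡ 31 (mod 101)
31^2 ≡ 52 (mod 101)
31^4 ≡ 78 (mod 101)
31^5 ≡ 95 (mod 101)
31^10 ≡ 36 (mod 101)
31^20 ≡ 84 (mod 101)
31^25 ≡ 1 (mod 101) ✓
The order of 31 is 25, so the subgroup it generates has 25 elements.
The index is φ(101) / ord(31) = 100 / 25 = 4.

4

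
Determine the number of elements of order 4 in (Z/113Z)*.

2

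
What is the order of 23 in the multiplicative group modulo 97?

Since 23 ∈ (Z/97Z)^×, its order divides φ(97) = 97 − 1 = 96 = 2^5 · 3.
Divisors of 96: 1, 2, 3, 4, 6, 8, 12, 16, 24, 32, 48, 96.
Check 23^d mod 97 for each divisor in increasing order:
23^1 ≡ 23
23^2 ≡ 44
23^3 ≡ 42
23^4 ≡ 93
23^6 ≡ 18
23^8 ≡ 16
23^12 ≡ 33
23^16 ≡ 62
23^24 ≡ 22
23^32 ≡ 61
23^48 ≡ 96
23^96 ≡ 1
Hence ord(23) = 96.

96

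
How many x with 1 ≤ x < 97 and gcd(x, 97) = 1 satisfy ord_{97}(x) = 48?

16

φ(97) = 97 − 1 = 96 = 2^5 · 3.
In a cyclic group of order 96, there are φ(d) elements of order d for each divisor d of 96, and zero for non-divisors.
48 = 2^4 · 3 divides 96, and φ(48) = 16.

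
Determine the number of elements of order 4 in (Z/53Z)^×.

2

φ(53) = 53 − 1 = 52 = 2^2 · 13.
In a cyclic group of order 52, there are φ(d) elements of order d for each divisor d of 52, and zero for non-divisors.
4 = 2^2 divides 52, and φ(4) = 2.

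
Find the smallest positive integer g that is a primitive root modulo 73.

φ(73) = 73 − 1 = 72 = 2^3 · 3^2.
Test candidates g = 2, 3, … against the prime factors q ∈ {2, 3} of φ(73): g is a generator iff g^(72/q) ≢ 1 for every such q.
g = 2: 2^36 ≡ 1 — hits 1, so not a primitive root.
g = 3: 3^36 ≡ 1 — hits 1, so not a primitive root.
g = 4: 4^36 ≡ 1 — hits 1, so not a primitive root.
g = 5: 5^36 ≡ 72; 5^24 ≡ 8 — none is 1, so 5 is a primitive root.
The smallest primitive root modulo 73 is 5.

5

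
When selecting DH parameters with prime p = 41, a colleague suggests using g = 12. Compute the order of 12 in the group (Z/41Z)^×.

40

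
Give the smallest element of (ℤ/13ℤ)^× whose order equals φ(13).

φ(13) = 13 − 1 = 12 = 2^2 · 3.
g is a primitive root iff g^(12/q) ≢ 1 (mod 13) for each prime q ∈ {2, 3}.
g = 2: 2^6 ≡ 12; 2^4 ≡ 3 — none is 1, so 2 is a primitive root.
So 2 is the smallest generator of (Z/13Z)^×.

2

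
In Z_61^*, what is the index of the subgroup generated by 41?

6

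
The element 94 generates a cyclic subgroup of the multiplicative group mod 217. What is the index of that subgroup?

30

ord(94) | φ(217) = φ(7·31) = (7−1)·(31−1) = 6·30 = 180 = 2^2 · 3^2 · 5.
Divisors of 180: 1, 2, 3, 4, 5, 6, 9, 10, 12, 15, 18, 20, 30, 36, 45, 60, 90, 180.
Test each divisor d:
94^1 ≡ 94
94^2 ≡ 156
94^3 ≡ 125
94^4 ≡ 32
94^5 ≡ 187
94^6 ≡ 1
Thus |⟨94⟩| = ord(94) = 6.
Index = |(Z/217Z)^×| / |⟨94⟩| = 180 / 6 = 30.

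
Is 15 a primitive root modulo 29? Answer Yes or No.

Yes

φ(29) = 29 − 1 = 28 = 2^2 · 7.
15 is a primitive root mod 29 iff 15^(φ(29)/q) ≢ 1 for every prime q | φ(29), i.e. q ∈ {2, 7}.
15^14 ≡ 28 (mod 29)  [q = 2: ≢ 1 ✓]
15^4 ≡ 20 (mod 29)  [q = 7: ≢ 1 ✓]
Every test exponent gives a nontrivial residue, hence 15 generates the full group.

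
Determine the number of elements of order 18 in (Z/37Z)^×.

6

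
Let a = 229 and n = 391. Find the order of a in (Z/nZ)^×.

8

The order of 229 must divide φ(391) = φ(17·23) = (17−1)·(23−1) = 16·22 = 352 = 2^5 · 11.
Divisors of 352: 1, 2, 4, 8, 11, 16, 22, 32, 44, 88, 176, 352.
Evaluate successive powers at the divisors of 352:
229^1 ≡ 229 (mod 391)
229^2 ≡ 47 (mod 391)
229^4 ≡ 254 (mod 391)
229^8 ≡ 1 (mod 391) ✓
Therefore the multiplicative order of 229 modulo 391 is 8.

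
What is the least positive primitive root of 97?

5

φ(97) = 97 − 1 = 96 = 2^5 · 3.
Test candidates g = 2, 3, … against the prime factors q ∈ {2, 3} of φ(97): g is a generator iff g^(96/q) ≢ 1 for every such q.
g = 2: 2^48 ≡ 1 — hits 1, so not a primitive root.
g = 3: 3^48 ≡ 1 — hits 1, so not a primitive root.
g = 4: 4^48 ≡ 1 — hits 1, so not a primitive root.
g = 5: 5^48 ≡ 96; 5^32 ≡ 35 — none is 1, so 5 is a primitive root.
So 5 is the smallest generator of (Z/97Z)^×.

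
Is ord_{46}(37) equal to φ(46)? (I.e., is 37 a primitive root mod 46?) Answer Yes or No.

φ(46) = φ(2)·φ(23) = 1·22 = 22 = 2 · 11.
37 is a primitive root mod 46 iff 37^(φ(46)/q) ≢ 1 for every prime q | φ(46), i.e. q ∈ {2, 11}.
37^11 ≡ 45 (mod 46)  [q = 2: ≢ 1 ✓]
37^2 ≡ 35 (mod 46)  [q = 11: ≢ 1 ✓]
All checks pass, so 37 has order 22 and is a primitive root modulo 46.

Yes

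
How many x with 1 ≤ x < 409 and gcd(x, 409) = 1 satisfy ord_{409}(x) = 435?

0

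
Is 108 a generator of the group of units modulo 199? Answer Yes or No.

Yes

φ(199) = 199 − 1 = 198 = 2 · 3^2 · 11.
Test 108^(198/q) mod 199 for each prime factor q of 198:
108^99 ≡ 198 (mod 199)  [q = 2: ≢ 1 ✓]
108^66 ≡ 92 (mod 199)  [q = 3: ≢ 1 ✓]
108^18 ≡ 18 (mod 199)  [q = 11: ≢ 1 ✓]
Every test exponent gives a nontrivial residue, hence 108 generates the full group.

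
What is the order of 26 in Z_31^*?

ord(26) | φ(31) = 31 − 1 = 30 = 2 · 3 · 5.
Divisors of 30: 1, 2, 3, 5, 6, 10, 15, 30.
Evaluate successive powers at the divisors of 30:
26^1 ≡ 26
26^2 ≡ 25
26^3 ≡ 30
26^5 ≡ 6
26^6 ≡ 1
So ord_31(26) = 6.

6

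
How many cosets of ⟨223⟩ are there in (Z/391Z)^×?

4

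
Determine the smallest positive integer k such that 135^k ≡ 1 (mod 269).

By Lagrange's theorem, ord_269(135) divides φ(269) = 269 − 1 = 268 = 2^2 · 67.
Divisors of 268: 1, 2, 4, 67, 134, 268.
Compute 135^d (mod 269) for the divisors d until we hit 1:
135^1 ≡ 135
135^2 ≡ 202
135^4 ≡ 185
135^67 ≡ 82
135^134 ≡ 268
135^268 ≡ 1
Hence ord(135) = 268.

268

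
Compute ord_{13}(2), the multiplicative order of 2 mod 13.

The order of 2 must divide φ(13) = 13 − 1 = 12 = 2^2 · 3.
Divisors of 12: 1, 2, 3, 4, 6, 12.
Evaluate successive powers at the divisors of 12:
2^1 ≡ 2
2^2 ≡ 4
2^3 ≡ 8
2^4 ≡ 3
2^6 ≡ 12
2^12 ≡ 1
So ord_13(2) = 12.

12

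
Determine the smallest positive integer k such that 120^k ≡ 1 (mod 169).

39

Since 120 ∈ (Z/169Z)^×, its order divides φ(169) = φ(13^2) = 13·(13−1) = 156 = 2^2 · 3 · 13.
Divisors of 156: 1, 2, 3, 4, 6, 12, 13, 26, 39, 52, 78, 156.
Evaluate successive powers at the divisors of 156:
120^1 ≡ 120 (mod 169)
120^2 ≡ 35 (mod 169)
120^3 ≡ 144 (mod 169)
120^4 ≡ 42 (mod 169)
120^6 ≡ 118 (mod 169)
120^12 ≡ 66 (mod 169)
120^13 ≡ 146 (mod 169)
120^26 ≡ 22 (mod 169)
120^39 ≡ 1 (mod 169) ✓
The smallest such exponent is 39, so the order of 120 is 39.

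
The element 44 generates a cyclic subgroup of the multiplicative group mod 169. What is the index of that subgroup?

3

The order of 44 must divide φ(169) = φ(13^2) = 13·(13−1) = 156 = 2^2 · 3 · 13.
Divisors of 156: 1, 2, 3, 4, 6, 12, 13, 26, 39, 52, 78, 156.
Evaluate successive powers at the divisors of 156:
44^1 ≡ 44 (mod 169)
44^2 ≡ 77 (mod 169)
44^3 ≡ 8 (mod 169)
44^4 ≡ 14 (mod 169)
44^6 ≡ 64 (mod 169)
44^12 ≡ 40 (mod 169)
44^13 ≡ 70 (mod 169)
44^26 ≡ 168 (mod 169)
44^39 ≡ 99 (mod 169)
44^52 ≡ 1 (mod 169) ✓
So ord_169(44) = 52, hence |⟨44⟩| = 52.
[(Z/169Z)^× : ⟨44⟩] = 156/52 = 3.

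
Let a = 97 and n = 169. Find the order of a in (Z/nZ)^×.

The order of 97 must divide φ(169) = φ(13^2) = 13·(13−1) = 156 = 2^2 · 3 · 13.
Divisors of 156: 1, 2, 3, 4, 6, 12, 13, 26, 39, 52, 78, 156.
Check 97^d mod 169 for each divisor in increasing order:
97^1 ≡ 97 (mod 169)
97^2 ≡ 114 (mod 169)
97^3 ≡ 73 (mod 169)
97^4 ≡ 152 (mod 169)
97^6 ≡ 90 (mod 169)
97^12 ≡ 157 (mod 169)
97^13 ≡ 19 (mod 169)
97^26 ≡ 23 (mod 169)
97^39 ≡ 99 (mod 169)
97^52 ≡ 22 (mod 169)
97^78 ≡ 168 (mod 169)
97^156 ≡ 1 (mod 169) ✓
The smallest such exponent is 156, so the order of 97 is 156.

156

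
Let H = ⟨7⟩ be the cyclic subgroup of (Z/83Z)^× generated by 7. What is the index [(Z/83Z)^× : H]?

2

By Lagrange's theorem, ord_83(7) divides φ(83) = 83 − 1 = 82 = 2 · 41.
Divisors of 82: 1, 2, 41, 82.
Compute 7^d (mod 83) for the divisors d until we hit 1:
7^1 ≡ 7 (mod 83)
7^2 ≡ 49 (mod 83)
7^41 ≡ 1 (mod 83) ✓
So ord_83(7) = 41, hence |⟨7⟩| = 41.
Index = |(Z/83Z)^×| / |⟨7⟩| = 82 / 41 = 2.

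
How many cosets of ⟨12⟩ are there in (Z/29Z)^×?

7

Since 12 ∈ (Z/29Z)^×, its order divides φ(29) = 29 − 1 = 28 = 2^2 · 7.
Divisors of 28: 1, 2, 4, 7, 14, 28.
Evaluate successive powers at the divisors of 28:
12^1 ≡ 12
12^2 ≡ 28
12^4 ≡ 1
Thus |⟨12⟩| = ord(12) = 4.
The index is φ(29) / ord(12) = 28 / 4 = 7.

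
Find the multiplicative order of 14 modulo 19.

18

The order of 14 must divide φ(19) = 19 − 1 = 18 = 2 · 3^2.
Divisors of 18: 1, 2, 3, 6, 9, 18.
Test each divisor d:
14^1 ≡ 14 (mod 19)
14^2 ≡ 6 (mod 19)
14^3 ≡ 8 (mod 19)
14^6 ≡ 7 (mod 19)
14^9 ≡ 18 (mod 19)
14^18 ≡ 1 (mod 19) ✓
So ord_19(14) = 18.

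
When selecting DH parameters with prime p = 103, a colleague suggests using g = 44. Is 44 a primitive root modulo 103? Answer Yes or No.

Yes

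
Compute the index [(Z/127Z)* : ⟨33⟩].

ord(33) | φ(127) = 127 − 1 = 126 = 2 · 3^2 · 7.
Divisors of 126: 1, 2, 3, 6, 7, 9, 14, 18, 21, 42, 63, 126.
Evaluate successive powers at the divisors of 126:
33^1 ≡ 33 (mod 127)
33^2 ≡ 73 (mod 127)
33^3 ≡ 123 (mod 127)
33^6 ≡ 16 (mod 127)
33^7 ≡ 20 (mod 127)
33^9 ≡ 63 (mod 127)
33^14 ≡ 19 (mod 127)
33^18 ≡ 32 (mod 127)
33^21 ≡ 126 (mod 127)
33^42 ≡ 1 (mod 127) ✓
So ord_127(33) = 42, hence |⟨33⟩| = 42.
[(Z/127Z)^× : ⟨33⟩] = 126/42 = 3.

3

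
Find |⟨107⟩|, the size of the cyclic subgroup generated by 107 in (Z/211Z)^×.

5

By Lagrange's theorem, ord_211(107) divides φ(211) = 211 − 1 = 210 = 2 · 3 · 5 · 7.
Divisors of 210: 1, 2, 3, 5, 6, 7, 10, 14, 15, 21, 30, 35, 42, 70, 105, 210.
Compute 107^d (mod 211) for the divisors d until we hit 1:
107^1 ≡ 107
107^2 ≡ 55
107^3 ≡ 188
107^5 ≡ 1
So ord_211(107) = 5.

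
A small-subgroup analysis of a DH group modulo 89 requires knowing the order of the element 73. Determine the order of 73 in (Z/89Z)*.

22

ord(73) | φ(89) = 89 − 1 = 88 = 2^3 · 11.
Divisors of 88: 1, 2, 4, 8, 11, 22, 44, 88.
Check 73^d mod 89 for each divisor in increasing order:
73^1 ≡ 73 (mod 89)
73^2 ≡ 78 (mod 89)
73^4 ≡ 32 (mod 89)
73^8 ≡ 45 (mod 89)
73^11 ≡ 88 (mod 89)
73^22 ≡ 1 (mod 89) ✓
The smallest such exponent is 22, so the order of 73 is 22.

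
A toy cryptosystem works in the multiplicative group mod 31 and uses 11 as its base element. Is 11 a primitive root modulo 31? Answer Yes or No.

Yes

φ(31) = 31 − 1 = 30 = 2 · 3 · 5.
11 is a primitive root mod 31 iff 11^(φ(31)/q) ≢ 1 for every prime q | φ(31), i.e. q ∈ {2, 3, 5}.
11^15 ≡ 30 (mod 31)  [q = 2: ≢ 1 ✓]
11^10 ≡ 5 (mod 31)  [q = 3: ≢ 1 ✓]
11^6 ≡ 4 (mod 31)  [q = 5: ≢ 1 ✓]
All checks pass, so 11 has order 30 and is a primitive root modulo 31.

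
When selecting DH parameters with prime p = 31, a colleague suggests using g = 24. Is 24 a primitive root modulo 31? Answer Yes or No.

Yes

φ(31) = 31 − 1 = 30 = 2 · 3 · 5.
An element g generates (Z/31Z)^× iff g^(30/q) ≢ 1 (mod 31) for each prime q ∈ {2, 3, 5}.
24^15 ≡ 30 (mod 31)  [q = 2: ≢ 1 ✓]
24^10 ≡ 25 (mod 31)  [q = 3: ≢ 1 ✓]
24^6 ≡ 4 (mod 31)  [q = 5: ≢ 1 ✓]
All checks pass, so 24 has order 30 and is a primitive root modulo 31.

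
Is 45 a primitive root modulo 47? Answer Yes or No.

Yes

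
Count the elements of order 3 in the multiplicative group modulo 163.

φ(163) = 163 − 1 = 162 = 2 · 3^4.
Since (Z/163Z)^× is cyclic of order 162, the number of elements of order d is φ(d) when d | 162 and 0 otherwise.
3 | 162, and φ(3) = 3 − 1 = 2.

2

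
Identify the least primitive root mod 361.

2

φ(361) = φ(19^2) = 19·(19−1) = 342 = 2 · 3^2 · 19.
Test candidates g = 2, 3, … against the prime factors q ∈ {2, 3, 19} of φ(361): g is a generator iff g^(342/q) ≢ 1 for every such q.
g = 2: 2^171 ≡ 360; 2^114 ≡ 292; 2^18 ≡ 58 — none is 1, so 2 is a primitive root.
So 2 is the smallest generator of (Z/361Z)^×.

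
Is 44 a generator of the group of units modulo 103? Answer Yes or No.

Yes

φ(103) = 103 − 1 = 102 = 2 · 3 · 17.
44 is a primitive root mod 103 iff 44^(φ(103)/q) ≢ 1 for every prime q | φ(103), i.e. q ∈ {2, 3, 17}.
44^51 ≡ 102 (mod 103)  [q = 2: ≢ 1 ✓]
44^34 ≡ 46 (mod 103)  [q = 3: ≢ 1 ✓]
44^6 ≡ 9 (mod 103)  [q = 17: ≢ 1 ✓]
None equal 1, so ord_103(44) = 102: 44 is a primitive root.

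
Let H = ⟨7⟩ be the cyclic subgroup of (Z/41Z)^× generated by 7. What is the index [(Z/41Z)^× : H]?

1

ord(7) | φ(41) = 41 − 1 = 40 = 2^3 · 5.
Divisors of 40: 1, 2, 4, 5, 8, 10, 20, 40.
Check 7^d mod 41 for each divisor in increasing order:
7^1 ≡ 7
7^2 ≡ 8
7^4 ≡ 23
7^5 ≡ 38
7^8 ≡ 37
7^10 ≡ 9
7^20 ≡ 40
7^40 ≡ 1
So ord_41(7) = 40, hence |⟨7⟩| = 40.
Index = |(Z/41Z)^×| / |⟨7⟩| = 40 / 40 = 1.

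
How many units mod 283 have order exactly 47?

46

φ(283) = 283 − 1 = 282 = 2 · 3 · 47.
(Z/283Z)^× is cyclic (|G| = 282); a cyclic group of order m has exactly φ(d) elements of each order d | m, and none otherwise.
47 | 282, and φ(47) = 47 − 1 = 46.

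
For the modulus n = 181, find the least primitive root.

2

φ(181) = 181 − 1 = 180 = 2^2 · 3^2 · 5.
g is a primitive root iff g^(180/q) ≢ 1 (mod 181) for each prime q ∈ {2, 3, 5}.
g = 2: 2^90 ≡ 180; 2^60 ≡ 48; 2^36 ≡ 59 — none is 1, so 2 is a primitive root.
Hence the least primitive root of 181 is 2.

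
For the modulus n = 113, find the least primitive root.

3

φ(113) = 113 − 1 = 112 = 2^4 · 7.
g is a primitive root iff g^(112/q) ≢ 1 (mod 113) for each prime q ∈ {2, 7}.
g = 2: 2^56 ≡ 1 — hits 1, so not a primitive root.
g = 3: 3^56 ≡ 112; 3^16 ≡ 49 — none is 1, so 3 is a primitive root.
Hence the least primitive root of 113 is 3.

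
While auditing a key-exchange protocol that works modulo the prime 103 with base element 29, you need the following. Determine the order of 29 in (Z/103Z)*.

51

Since 29 ∈ (Z/103Z)^×, its order divides φ(103) = 103 − 1 = 102 = 2 · 3 · 17.
Divisors of 102: 1, 2, 3, 6, 17, 34, 51, 102.
Test each divisor d:
29^1 ≡ 29 (mod 103)
29^2 ≡ 17 (mod 103)
29^3 ≡ 81 (mod 103)
29^6 ≡ 72 (mod 103)
29^17 ≡ 56 (mod 103)
29^34 ≡ 46 (mod 103)
29^51 ≡ 1 (mod 103) ✓
The smallest such exponent is 51, so the order of 29 is 51.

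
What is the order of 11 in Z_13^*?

12

By Lagrange's theorem, ord_13(11) divides φ(13) = 13 − 1 = 12 = 2^2 · 3.
Divisors of 12: 1, 2, 3, 4, 6, 12.
Compute 11^d (mod 13) for the divisors d until we hit 1:
11^1 ≡ 11 (mod 13)
11^2 ≡ 4 (mod 13)
11^3 ≡ 5 (mod 13)
11^4 ≡ 3 (mod 13)
11^6 ≡ 12 (mod 13)
11^12 ≡ 1 (mod 13) ✓
Therefore the multiplicative order of 11 modulo 13 is 12.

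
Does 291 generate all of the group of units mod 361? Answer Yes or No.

No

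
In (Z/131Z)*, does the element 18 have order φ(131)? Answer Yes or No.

No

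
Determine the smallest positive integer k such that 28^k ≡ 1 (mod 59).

29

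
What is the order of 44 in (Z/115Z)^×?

Since 44 ∈ (Z/115Z)^×, its order divides φ(115) = φ(5·23) = (5−1)·(23−1) = 4·22 = 88 = 2^3 · 11.
Divisors of 88: 1, 2, 4, 8, 11, 22, 44, 88.
Compute 44^d (mod 115) for the divisors d until we hit 1:
44^1 ≡ 44 (mod 115)
44^2 ≡ 96 (mod 115)
44^4 ≡ 16 (mod 115)
44^8 ≡ 26 (mod 115)
44^11 ≡ 114 (mod 115)
44^22 ≡ 1 (mod 115) ✓
So ord_115(44) = 22.

22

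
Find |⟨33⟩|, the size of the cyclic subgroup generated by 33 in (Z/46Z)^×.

By Lagrange's theorem, ord_46(33) divides φ(46) = φ(2)·φ(23) = 1·22 = 22 = 2 · 11.
Divisors of 22: 1, 2, 11, 22.
Check 33^d mod 46 for each divisor in increasing order:
33^1 ≡ 33 (mod 46)
33^2 ≡ 31 (mod 46)
33^11 ≡ 45 (mod 46)
33^22 ≡ 1 (mod 46) ✓
The smallest such exponent is 22, so the order of 33 is 22.

22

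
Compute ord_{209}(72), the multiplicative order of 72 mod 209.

90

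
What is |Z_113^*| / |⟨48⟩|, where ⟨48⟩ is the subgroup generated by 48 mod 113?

7

Since 48 ∈ (Z/113Z)^×, its order divides φ(113) = 113 − 1 = 112 = 2^4 · 7.
Divisors of 112: 1, 2, 4, 7, 8, 14, 16, 28, 56, 112.
Check 48^d mod 113 for each divisor in increasing order:
48^1 ≡ 48 (mod 113)
48^2 ≡ 44 (mod 113)
48^4 ≡ 15 (mod 113)
48^7 ≡ 40 (mod 113)
48^8 ≡ 112 (mod 113)
48^14 ≡ 18 (mod 113)
48^16 ≡ 1 (mod 113) ✓
Thus |⟨48⟩| = ord(48) = 16.
[(Z/113Z)^× : ⟨48⟩] = 112/16 = 7.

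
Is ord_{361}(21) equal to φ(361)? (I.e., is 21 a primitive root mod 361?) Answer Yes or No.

Yes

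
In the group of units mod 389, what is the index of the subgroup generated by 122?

Since 122 ∈ (Z/389Z)^×, its order divides φ(389) = 389 − 1 = 388 = 2^2 · 97.
Divisors of 388: 1, 2, 4, 97, 194, 388.
Evaluate successive powers at the divisors of 388:
122^1 ≡ 122 (mod 389)
122^2 ≡ 102 (mod 389)
122^4 ≡ 290 (mod 389)
122^97 ≡ 1 (mod 389) ✓
So ord_389(122) = 97, hence |⟨122⟩| = 97.
The index is φ(389) / ord(122) = 388 / 97 = 4.

4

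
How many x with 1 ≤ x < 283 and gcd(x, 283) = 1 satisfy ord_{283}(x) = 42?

φ(283) = 283 − 1 = 282 = 2 · 3 · 47.
In a cyclic group of order 282, there are φ(d) elements of order d for each divisor d of 282, and zero for non-divisors.
42 does not divide 282, so no element of (Z/283Z)^× has order 42.

0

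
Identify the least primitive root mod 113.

φ(113) = 113 − 1 = 112 = 2^4 · 7.
g is a primitive root iff g^(112/q) ≢ 1 (mod 113) for each prime q ∈ {2, 7}.
g = 2: 2^56 ≡ 1 — hits 1, so not a primitive root.
g = 3: 3^56 ≡ 112; 3^16 ≡ 49 — none is 1, so 3 is a primitive root.
So 3 is the smallest generator of (Z/113Z)^×.

3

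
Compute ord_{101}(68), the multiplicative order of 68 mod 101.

25

By Lagrange's theorem, ord_101(68) divides φ(101) = 101 − 1 = 100 = 2^2 · 5^2.
Divisors of 100: 1, 2, 4, 5, 10, 20, 25, 50, 100.
Compute 68^d (mod 101) for the divisors d until we hit 1:
68^1 ≡ 68 (mod 101)
68^2 ≡ 79 (mod 101)
68^4 ≡ 80 (mod 101)
68^5 ≡ 87 (mod 101)
68^10 ≡ 95 (mod 101)
68^20 ≡ 36 (mod 101)
68^25 ≡ 1 (mod 101) ✓
The smallest such exponent is 25, so the order of 68 is 25.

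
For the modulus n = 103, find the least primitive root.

5

φ(103) = 103 − 1 = 102 = 2 · 3 · 17.
g is a primitive root iff g^(102/q) ≢ 1 (mod 103) for each prime q ∈ {2, 3, 17}.
g = 2: 2^51 ≡ 1 — hits 1, so not a primitive root.
g = 3: 3^51 ≡ 102; 3^34 ≡ 1 — hits 1, so not a primitive root.
g = 4: 4^51 ≡ 1 — hits 1, so not a primitive root.
g = 5: 5^51 ≡ 102; 5^34 ≡ 56; 5^6 ≡ 72 — none is 1, so 5 is a primitive root.
Hence the least primitive root of 103 is 5.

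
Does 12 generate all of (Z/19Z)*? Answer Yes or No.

φ(19) = 19 − 1 = 18 = 2 · 3^2.
Test 12^(18/q) mod 19 for each prime factor q of 18:
12^9 ≡ 18 (mod 19)  [q = 2: ≢ 1 ✓]
12^6 ≡ 1 (mod 19)  [q = 3: ≡ 1 ✗]
12^6 ≡ 1 shows ord(12) | 6, strictly less than φ(19); not a primitive root.

No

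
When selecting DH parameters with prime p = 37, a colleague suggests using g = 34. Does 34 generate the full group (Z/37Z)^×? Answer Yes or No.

No

φ(37) = 37 − 1 = 36 = 2^2 · 3^2.
34 is a primitive root mod 37 iff 34^(φ(37)/q) ≢ 1 for every prime q | φ(37), i.e. q ∈ {2, 3}.
34^18 ≡ 1 (mod 37)  [q = 2: ≡ 1 ✗]
34^12 ≡ 10 (mod 37)  [q = 3: ≢ 1 ✓]
Since 34^18 ≡ 1, the order of 34 divides 18 < 36, so 34 is not a primitive root.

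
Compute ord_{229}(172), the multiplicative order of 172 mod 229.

38

By Lagrange's theorem, ord_229(172) divides φ(229) = 229 − 1 = 228 = 2^2 · 3 · 19.
Divisors of 228: 1, 2, 3, 4, 6, 12, 19, 38, 57, 76, 114, 228.
Test each divisor d:
172^1 ≡ 172
172^2 ≡ 43
172^3 ≡ 68
172^4 ≡ 17
172^6 ≡ 44
172^12 ≡ 104
172^19 ≡ 228
172^38 ≡ 1
So ord_229(172) = 38.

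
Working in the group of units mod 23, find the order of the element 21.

Since 21 ∈ (Z/23Z)^×, its order divides φ(23) = 23 − 1 = 22 = 2 · 11.
Divisors of 22: 1, 2, 11, 22.
Evaluate successive powers at the divisors of 22:
21^1 ≡ 21 (mod 23)
21^2 ≡ 4 (mod 23)
21^11 ≡ 22 (mod 23)
21^22 ≡ 1 (mod 23) ✓
Therefore the multiplicative order of 21 modulo 23 is 22.

22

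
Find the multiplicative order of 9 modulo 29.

14

ord(9) | φ(29) = 29 − 1 = 28 = 2^2 · 7.
Divisors of 28: 1, 2, 4, 7, 14, 28.
Test each divisor d:
9^1 ≡ 9 (mod 29)
9^2 ≡ 23 (mod 29)
9^4 ≡ 7 (mod 29)
9^7 ≡ 28 (mod 29)
9^14 ≡ 1 (mod 29) ✓
So ord_29(9) = 14.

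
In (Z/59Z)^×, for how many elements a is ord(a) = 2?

φ(59) = 59 − 1 = 58 = 2 · 29.
(Z/59Z)^× is cyclic (|G| = 58); a cyclic group of order m has exactly φ(d) elements of each order d | m, and none otherwise.
2 | 58, and φ(2) = 2 − 1 = 1.

1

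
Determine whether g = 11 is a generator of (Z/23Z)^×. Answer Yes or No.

Yes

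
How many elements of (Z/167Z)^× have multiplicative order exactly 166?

82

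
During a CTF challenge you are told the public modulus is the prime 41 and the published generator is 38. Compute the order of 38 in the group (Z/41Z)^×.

The order of 38 must divide φ(41) = 41 − 1 = 40 = 2^3 · 5.
Divisors of 40: 1, 2, 4, 5, 8, 10, 20, 40.
Evaluate successive powers at the divisors of 40:
38^1 ≡ 38
38^2 ≡ 9
38^4 ≡ 40
38^5 ≡ 3
38^8 ≡ 1
So ord_41(38) = 8.

8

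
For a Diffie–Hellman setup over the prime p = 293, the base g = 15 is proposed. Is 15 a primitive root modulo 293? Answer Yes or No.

φ(293) = 293 − 1 = 292 = 2^2 · 73.
Test 15^(292/q) mod 293 for each prime factor q of 292:
15^146 ≡ 1 (mod 293)  [q = 2: ≡ 1 ✗]
15^4 ≡ 229 (mod 293)  [q = 73: ≢ 1 ✓]
The check at q = 2 fails, so 15 generates a proper subgroup.

No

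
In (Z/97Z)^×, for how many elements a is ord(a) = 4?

2

φ(97) = 97 − 1 = 96 = 2^5 · 3.
(Z/97Z)^× is cyclic (|G| = 96); a cyclic group of order m has exactly φ(d) elements of each order d | m, and none otherwise.
4 = 2^2 divides 96, and φ(4) = 2.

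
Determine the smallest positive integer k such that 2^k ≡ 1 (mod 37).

36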